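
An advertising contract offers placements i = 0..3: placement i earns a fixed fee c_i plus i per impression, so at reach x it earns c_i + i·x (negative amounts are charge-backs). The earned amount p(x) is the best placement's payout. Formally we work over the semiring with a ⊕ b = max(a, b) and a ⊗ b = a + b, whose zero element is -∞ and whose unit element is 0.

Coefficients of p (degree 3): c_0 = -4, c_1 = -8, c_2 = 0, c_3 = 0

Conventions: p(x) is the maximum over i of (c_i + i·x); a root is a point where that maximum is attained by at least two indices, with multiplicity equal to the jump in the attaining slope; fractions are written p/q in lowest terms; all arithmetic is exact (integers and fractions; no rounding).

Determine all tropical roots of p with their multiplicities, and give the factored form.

hull edge (i=0, c=-4) to (i=2, c=0): slope 2, span 2
hull edge (i=2, c=0) to (i=3, c=0): slope 0, span 1
Factored form: p(x) = 0 ⊗ (x ⊕ (-2)) ⊗ (x ⊕ (-2)) ⊗ (x ⊕ 0)
Answer: roots = -2 (mult 2), 0 (mult 1)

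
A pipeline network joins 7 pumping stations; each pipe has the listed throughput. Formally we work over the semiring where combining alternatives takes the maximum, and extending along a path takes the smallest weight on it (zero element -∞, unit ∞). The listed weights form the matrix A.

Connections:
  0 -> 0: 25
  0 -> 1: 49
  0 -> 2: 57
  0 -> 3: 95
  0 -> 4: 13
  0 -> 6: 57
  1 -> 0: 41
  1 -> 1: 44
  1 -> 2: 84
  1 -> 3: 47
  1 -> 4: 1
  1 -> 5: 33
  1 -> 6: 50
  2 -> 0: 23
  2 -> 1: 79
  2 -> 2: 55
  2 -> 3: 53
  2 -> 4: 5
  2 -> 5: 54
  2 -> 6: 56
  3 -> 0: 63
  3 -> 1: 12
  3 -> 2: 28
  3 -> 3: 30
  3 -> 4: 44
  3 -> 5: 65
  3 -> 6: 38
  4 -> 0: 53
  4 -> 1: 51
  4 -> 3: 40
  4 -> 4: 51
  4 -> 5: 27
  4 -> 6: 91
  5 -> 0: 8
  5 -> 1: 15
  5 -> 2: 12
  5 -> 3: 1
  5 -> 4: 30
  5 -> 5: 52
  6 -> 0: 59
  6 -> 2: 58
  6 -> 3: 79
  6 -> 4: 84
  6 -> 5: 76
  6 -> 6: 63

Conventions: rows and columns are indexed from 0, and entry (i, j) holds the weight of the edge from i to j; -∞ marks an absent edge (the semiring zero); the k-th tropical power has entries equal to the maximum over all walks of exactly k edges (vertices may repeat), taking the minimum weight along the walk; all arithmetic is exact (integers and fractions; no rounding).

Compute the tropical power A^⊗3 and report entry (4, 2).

A^⊗2:
  [63, 57, 57, 57, 57, 65, 57]
  [50, 79, 55, 53, 50, 54, 56]
  [56, 55, 79, 56, 56, 56, 56]
  [44, 49, 57, 63, 44, 52, 57]
  [59, 51, 58, 79, 84, 76, 63]
  [30, 30, 15, 30, 30, 52, 30]
  [63, 58, 58, 63, 63, 65, 84]
A^⊗3:
  [57, 57, 57, 63, 57, 57, 57]
  [56, 55, 79, 56, 56, 56, 56]
  [56, 79, 56, 56, 56, 56, 56]
  [63, 57, 57, 57, 57, 63, 57]
  [63, 58, 58, 63, 63, 65, 84]
  [30, 30, 30, 30, 30, 52, 30]
  [63, 58, 58, 79, 84, 76, 63]
Key observation: the optimum is the walk 4->6->6->2, with weight 91 min 63 min 58 = 58.
Optimal value attained by: walk 4->6->6->2.
Answer: (A^⊗3)[4][2] = 58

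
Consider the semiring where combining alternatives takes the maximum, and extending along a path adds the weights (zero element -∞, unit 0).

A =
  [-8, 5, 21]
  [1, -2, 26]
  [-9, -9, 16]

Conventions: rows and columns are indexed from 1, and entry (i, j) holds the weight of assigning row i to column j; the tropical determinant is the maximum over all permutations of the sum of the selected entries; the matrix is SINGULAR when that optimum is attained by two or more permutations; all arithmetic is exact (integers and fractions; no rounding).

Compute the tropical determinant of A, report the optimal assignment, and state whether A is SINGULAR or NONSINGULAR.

σ = (1, 2, 3): (-8) + (-2) + 16 = 6
σ = (1, 3, 2): (-8) + 26 + (-9) = 9
σ = (2, 1, 3): 5 + 1 + 16 = 22
σ = (2, 3, 1): 5 + 26 + (-9) = 22
σ = (3, 1, 2): 21 + 1 + (-9) = 13
σ = (3, 2, 1): 21 + (-2) + (-9) = 10
Optimal value attained by: σ = (2, 1, 3).
Answer: det⊕(A) = 22; verdict: SINGULAR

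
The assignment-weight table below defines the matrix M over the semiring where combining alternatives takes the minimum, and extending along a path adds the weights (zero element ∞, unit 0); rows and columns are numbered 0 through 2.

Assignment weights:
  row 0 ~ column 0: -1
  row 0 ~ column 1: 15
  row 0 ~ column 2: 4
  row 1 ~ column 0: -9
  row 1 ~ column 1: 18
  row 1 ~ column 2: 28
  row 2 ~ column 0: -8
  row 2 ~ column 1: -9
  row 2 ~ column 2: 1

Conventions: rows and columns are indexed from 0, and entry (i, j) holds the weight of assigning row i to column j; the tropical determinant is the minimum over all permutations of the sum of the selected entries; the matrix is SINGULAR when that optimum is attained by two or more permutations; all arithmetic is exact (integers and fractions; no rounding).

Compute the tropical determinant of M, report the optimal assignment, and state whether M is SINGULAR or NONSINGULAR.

σ = (0, 1, 2): (-1) + 18 + 1 = 18
σ = (0, 2, 1): (-1) + 28 + (-9) = 18
σ = (1, 0, 2): 15 + (-9) + 1 = 7
σ = (1, 2, 0): 15 + 28 + (-8) = 35
σ = (2, 0, 1): 4 + (-9) + (-9) = -14
σ = (2, 1, 0): 4 + 18 + (-8) = 14
Optimal value attained by: σ = (2, 0, 1).
Answer: det⊕(M) = -14; verdict: NONSINGULAR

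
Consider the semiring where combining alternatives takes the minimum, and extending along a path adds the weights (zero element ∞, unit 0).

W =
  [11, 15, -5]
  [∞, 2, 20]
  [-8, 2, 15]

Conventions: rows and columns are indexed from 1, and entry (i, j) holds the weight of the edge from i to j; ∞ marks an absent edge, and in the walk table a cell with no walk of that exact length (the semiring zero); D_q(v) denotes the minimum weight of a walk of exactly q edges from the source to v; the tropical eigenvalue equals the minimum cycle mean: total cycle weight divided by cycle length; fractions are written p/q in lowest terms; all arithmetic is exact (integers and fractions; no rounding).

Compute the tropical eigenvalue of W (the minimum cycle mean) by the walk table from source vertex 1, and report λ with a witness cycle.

q=0: [0, ∞, ∞]
q=1: [11, 15, -5]
q=2: [-13, -3, 6]
q=3: [-2, -1, -18]
Optimal cycle mean attained by: cycle 1->3->1, total (-5) + (-8), length 2.
Answer: λ = -13/2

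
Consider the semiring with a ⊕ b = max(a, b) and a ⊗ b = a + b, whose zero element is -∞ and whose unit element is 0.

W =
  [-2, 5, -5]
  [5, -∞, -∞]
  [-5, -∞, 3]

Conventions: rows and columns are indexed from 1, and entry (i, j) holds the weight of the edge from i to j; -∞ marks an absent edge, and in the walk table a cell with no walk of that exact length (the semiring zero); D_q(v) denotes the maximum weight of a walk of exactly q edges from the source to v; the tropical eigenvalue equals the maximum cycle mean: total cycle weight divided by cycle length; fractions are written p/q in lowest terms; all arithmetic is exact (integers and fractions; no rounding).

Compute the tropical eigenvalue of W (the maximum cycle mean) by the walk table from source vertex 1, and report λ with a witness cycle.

q=0: [0, -∞, -∞]
q=1: [-2, 5, -5]
q=2: [10, 3, -2]
q=3: [8, 15, 5]
Optimal cycle mean attained by: cycle 1->2->1, total 5 + 5, length 2.
Answer: λ = 5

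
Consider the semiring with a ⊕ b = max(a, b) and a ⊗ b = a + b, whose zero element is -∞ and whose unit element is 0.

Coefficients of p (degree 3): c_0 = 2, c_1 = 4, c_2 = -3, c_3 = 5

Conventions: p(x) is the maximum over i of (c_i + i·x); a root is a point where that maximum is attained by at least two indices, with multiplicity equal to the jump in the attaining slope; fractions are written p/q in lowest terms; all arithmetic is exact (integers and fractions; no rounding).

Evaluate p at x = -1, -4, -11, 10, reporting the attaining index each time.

p(-1) = max(2+0·(-1)=2, 4+1·(-1)=3, -3+2·(-1)=-5, 5+3·(-1)=2) = 3 (attained by i=1)
p(-4) = max(2+0·(-4)=2, 4+1·(-4)=0, -3+2·(-4)=-11, 5+3·(-4)=-7) = 2 (attained by i=0)
p(-11) = max(2+0·(-11)=2, 4+1·(-11)=-7, -3+2·(-11)=-25, 5+3·(-11)=-28) = 2 (attained by i=0)
p(10) = max(2+0·10=2, 4+1·10=14, -3+2·10=17, 5+3·10=35) = 35 (attained by i=3)
Answer: p(-1) = 3; p(-4) = 2; p(-11) = 2; p(10) = 35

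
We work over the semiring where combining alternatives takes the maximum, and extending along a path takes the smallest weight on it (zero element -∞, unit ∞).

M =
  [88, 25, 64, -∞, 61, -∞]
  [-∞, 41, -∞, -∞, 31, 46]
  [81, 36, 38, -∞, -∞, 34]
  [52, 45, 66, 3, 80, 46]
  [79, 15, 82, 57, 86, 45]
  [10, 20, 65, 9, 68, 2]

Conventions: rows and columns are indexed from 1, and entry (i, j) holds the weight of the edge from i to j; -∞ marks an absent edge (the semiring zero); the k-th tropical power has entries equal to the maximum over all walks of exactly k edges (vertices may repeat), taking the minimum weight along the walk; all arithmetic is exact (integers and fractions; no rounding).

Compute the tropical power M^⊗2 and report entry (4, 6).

M^⊗2:
  [88, 36, 64, 57, 61, 45]
  [31, 41, 46, 31, 46, 41]
  [81, 36, 64, 9, 61, 36]
  [79, 41, 80, 57, 80, 45]
  [81, 45, 82, 57, 86, 46]
  [68, 36, 68, 57, 68, 45]
Key observation: the optimum is the walk 4->2->6, with weight 45 min 46 = 45.
Optimal value attained by: walk 4->2->6.
Answer: (M^⊗2)[4][6] = 45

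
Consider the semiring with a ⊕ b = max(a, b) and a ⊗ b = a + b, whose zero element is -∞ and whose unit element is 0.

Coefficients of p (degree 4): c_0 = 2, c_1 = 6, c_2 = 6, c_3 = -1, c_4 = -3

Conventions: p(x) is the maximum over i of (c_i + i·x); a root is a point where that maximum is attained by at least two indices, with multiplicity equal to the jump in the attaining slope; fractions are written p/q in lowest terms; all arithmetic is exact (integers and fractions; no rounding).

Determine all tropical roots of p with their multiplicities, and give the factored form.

hull edge (i=0, c=2) to (i=1, c=6): slope 4, span 1
hull edge (i=1, c=6) to (i=2, c=6): slope 0, span 1
hull edge (i=2, c=6) to (i=4, c=-3): slope -9/2, span 2
Factored form: p(x) = -3 ⊗ (x ⊕ (-4)) ⊗ (x ⊕ 0) ⊗ (x ⊕ 9/2) ⊗ (x ⊕ 9/2)
Answer: roots = -4 (mult 1), 0 (mult 1), 9/2 (mult 2)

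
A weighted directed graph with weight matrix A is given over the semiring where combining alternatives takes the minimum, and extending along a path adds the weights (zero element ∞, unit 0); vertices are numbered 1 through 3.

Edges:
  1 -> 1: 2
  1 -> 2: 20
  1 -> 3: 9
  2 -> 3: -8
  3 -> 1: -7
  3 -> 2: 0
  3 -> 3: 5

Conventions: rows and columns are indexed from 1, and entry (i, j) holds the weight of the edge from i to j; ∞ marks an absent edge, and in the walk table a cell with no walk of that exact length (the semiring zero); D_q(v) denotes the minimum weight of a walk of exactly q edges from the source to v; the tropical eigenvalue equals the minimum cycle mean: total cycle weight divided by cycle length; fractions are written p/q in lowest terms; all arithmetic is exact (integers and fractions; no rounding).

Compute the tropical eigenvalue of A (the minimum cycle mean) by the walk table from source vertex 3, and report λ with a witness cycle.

q=0: [∞, ∞, 0]
q=1: [-7, 0, 5]
q=2: [-5, 5, -8]
q=3: [-15, -8, -3]
Optimal cycle mean attained by: cycle 2->3->2, total (-8) + 0, length 2.
Answer: λ = -4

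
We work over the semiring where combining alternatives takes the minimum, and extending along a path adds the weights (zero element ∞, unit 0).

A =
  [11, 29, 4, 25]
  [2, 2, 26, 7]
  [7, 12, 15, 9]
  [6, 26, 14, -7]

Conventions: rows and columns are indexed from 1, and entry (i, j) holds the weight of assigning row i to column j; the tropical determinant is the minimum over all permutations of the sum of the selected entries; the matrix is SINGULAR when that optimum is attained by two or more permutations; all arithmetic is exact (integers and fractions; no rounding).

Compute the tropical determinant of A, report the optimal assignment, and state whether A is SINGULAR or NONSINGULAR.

σ = (1, 2, 3, 4): 11 + 2 + 15 + (-7) = 21
σ = (1, 2, 4, 3): 11 + 2 + 9 + 14 = 36
σ = (1, 3, 2, 4): 11 + 26 + 12 + (-7) = 42
σ = (1, 3, 4, 2): 11 + 26 + 9 + 26 = 72
σ = (1, 4, 2, 3): 11 + 7 + 12 + 14 = 44
σ = (1, 4, 3, 2): 11 + 7 + 15 + 26 = 59
σ = (2, 1, 3, 4): 29 + 2 + 15 + (-7) = 39
σ = (2, 1, 4, 3): 29 + 2 + 9 + 14 = 54
σ = (2, 3, 1, 4): 29 + 26 + 7 + (-7) = 55
σ = (2, 3, 4, 1): 29 + 26 + 9 + 6 = 70
σ = (2, 4, 1, 3): 29 + 7 + 7 + 14 = 57
σ = (2, 4, 3, 1): 29 + 7 + 15 + 6 = 57
σ = (3, 1, 2, 4): 4 + 2 + 12 + (-7) = 11
σ = (3, 1, 4, 2): 4 + 2 + 9 + 26 = 41
σ = (3, 2, 1, 4): 4 + 2 + 7 + (-7) = 6
σ = (3, 2, 4, 1): 4 + 2 + 9 + 6 = 21
σ = (3, 4, 1, 2): 4 + 7 + 7 + 26 = 44
σ = (3, 4, 2, 1): 4 + 7 + 12 + 6 = 29
σ = (4, 1, 2, 3): 25 + 2 + 12 + 14 = 53
σ = (4, 1, 3, 2): 25 + 2 + 15 + 26 = 68
σ = (4, 2, 1, 3): 25 + 2 + 7 + 14 = 48
σ = (4, 2, 3, 1): 25 + 2 + 15 + 6 = 48
σ = (4, 3, 1, 2): 25 + 26 + 7 + 26 = 84
σ = (4, 3, 2, 1): 25 + 26 + 12 + 6 = 69
Optimal value attained by: σ = (3, 2, 1, 4).
Answer: det⊕(A) = 6; verdict: NONSINGULAR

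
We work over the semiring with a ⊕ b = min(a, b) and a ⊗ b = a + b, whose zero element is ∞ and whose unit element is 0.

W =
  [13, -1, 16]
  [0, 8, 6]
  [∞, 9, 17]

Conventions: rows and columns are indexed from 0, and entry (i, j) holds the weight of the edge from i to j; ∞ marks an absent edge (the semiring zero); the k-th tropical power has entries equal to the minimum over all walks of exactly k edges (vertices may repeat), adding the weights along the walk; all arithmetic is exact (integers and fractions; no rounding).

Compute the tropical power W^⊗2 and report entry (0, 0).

W^⊗2:
  [-1, 7, 5]
  [8, -1, 14]
  [9, 17, 15]
Key observation: the optimum is the walk 0->1->0, with weight (-1) + 0 = -1.
Optimal value attained by: walk 0->1->0.
Answer: (W^⊗2)[0][0] = -1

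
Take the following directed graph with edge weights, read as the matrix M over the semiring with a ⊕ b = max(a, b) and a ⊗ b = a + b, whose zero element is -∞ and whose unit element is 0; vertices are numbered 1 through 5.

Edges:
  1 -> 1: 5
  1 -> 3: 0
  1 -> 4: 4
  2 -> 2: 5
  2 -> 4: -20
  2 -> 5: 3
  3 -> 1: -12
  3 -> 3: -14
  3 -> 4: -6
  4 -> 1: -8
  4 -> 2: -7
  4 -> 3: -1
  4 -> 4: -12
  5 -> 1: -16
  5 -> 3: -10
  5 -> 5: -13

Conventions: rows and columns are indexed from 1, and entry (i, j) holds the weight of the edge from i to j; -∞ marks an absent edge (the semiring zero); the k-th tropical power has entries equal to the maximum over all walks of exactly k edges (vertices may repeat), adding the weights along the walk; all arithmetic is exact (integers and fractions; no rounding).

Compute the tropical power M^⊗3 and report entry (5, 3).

M^⊗2:
  [10, -3, 5, 9, -∞]
  [-13, 10, -7, -15, 8]
  [-7, -13, -7, -8, -∞]
  [-3, -2, -8, -4, -4]
  [-11, -∞, -16, -12, -26]
M^⊗3:
  [15, 2, 10, 14, 0]
  [-8, 15, -2, -9, 13]
  [-2, -8, -7, -3, -10]
  [2, 3, -3, 1, 1]
  [-6, -19, -11, -7, -39]
Key observation: the optimum is the walk 5->1->1->3, with weight (-16) + 5 + 0 = -11.
Optimal value attained by: walk 5->1->1->3.
Answer: (M^⊗3)[5][3] = -11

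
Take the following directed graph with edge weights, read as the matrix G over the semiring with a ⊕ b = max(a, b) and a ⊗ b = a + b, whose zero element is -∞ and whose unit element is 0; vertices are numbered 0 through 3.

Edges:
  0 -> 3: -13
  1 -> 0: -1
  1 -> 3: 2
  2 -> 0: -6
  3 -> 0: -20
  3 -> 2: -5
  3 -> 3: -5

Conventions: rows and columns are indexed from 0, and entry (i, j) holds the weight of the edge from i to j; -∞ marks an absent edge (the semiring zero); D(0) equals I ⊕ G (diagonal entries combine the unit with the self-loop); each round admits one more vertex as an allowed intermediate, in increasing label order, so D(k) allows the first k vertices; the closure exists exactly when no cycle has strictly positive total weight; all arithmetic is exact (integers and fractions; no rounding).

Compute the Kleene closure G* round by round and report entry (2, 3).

D(0):
  [0, -∞, -∞, -13]
  [-1, 0, -∞, 2]
  [-6, -∞, 0, -∞]
  [-20, -∞, -5, 0]
D(1):
  [0, -∞, -∞, -13]
  [-1, 0, -∞, 2]
  [-6, -∞, 0, -19]
  [-20, -∞, -5, 0]
D(2):
  [0, -∞, -∞, -13]
  [-1, 0, -∞, 2]
  [-6, -∞, 0, -19]
  [-20, -∞, -5, 0]
D(3):
  [0, -∞, -∞, -13]
  [-1, 0, -∞, 2]
  [-6, -∞, 0, -19]
  [-11, -∞, -5, 0]
D(4):
  [0, -∞, -18, -13]
  [-1, 0, -3, 2]
  [-6, -∞, 0, -19]
  [-11, -∞, -5, 0]
Answer: G*[2][3] = -19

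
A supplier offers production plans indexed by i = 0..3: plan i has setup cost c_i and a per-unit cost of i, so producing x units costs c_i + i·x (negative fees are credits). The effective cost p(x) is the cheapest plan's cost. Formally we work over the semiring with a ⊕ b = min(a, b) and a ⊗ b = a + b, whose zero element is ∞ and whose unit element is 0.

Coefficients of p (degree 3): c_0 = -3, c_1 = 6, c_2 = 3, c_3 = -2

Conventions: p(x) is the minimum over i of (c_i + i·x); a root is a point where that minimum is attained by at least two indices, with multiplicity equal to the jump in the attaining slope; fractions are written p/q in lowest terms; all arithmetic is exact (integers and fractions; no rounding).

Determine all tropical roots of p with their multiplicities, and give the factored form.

hull edge (i=0, c=-3) to (i=3, c=-2): slope 1/3, span 3
Factored form: p(x) = -2 ⊗ (x ⊕ (-1/3)) ⊗ (x ⊕ (-1/3)) ⊗ (x ⊕ (-1/3))
Answer: roots = -1/3 (mult 3)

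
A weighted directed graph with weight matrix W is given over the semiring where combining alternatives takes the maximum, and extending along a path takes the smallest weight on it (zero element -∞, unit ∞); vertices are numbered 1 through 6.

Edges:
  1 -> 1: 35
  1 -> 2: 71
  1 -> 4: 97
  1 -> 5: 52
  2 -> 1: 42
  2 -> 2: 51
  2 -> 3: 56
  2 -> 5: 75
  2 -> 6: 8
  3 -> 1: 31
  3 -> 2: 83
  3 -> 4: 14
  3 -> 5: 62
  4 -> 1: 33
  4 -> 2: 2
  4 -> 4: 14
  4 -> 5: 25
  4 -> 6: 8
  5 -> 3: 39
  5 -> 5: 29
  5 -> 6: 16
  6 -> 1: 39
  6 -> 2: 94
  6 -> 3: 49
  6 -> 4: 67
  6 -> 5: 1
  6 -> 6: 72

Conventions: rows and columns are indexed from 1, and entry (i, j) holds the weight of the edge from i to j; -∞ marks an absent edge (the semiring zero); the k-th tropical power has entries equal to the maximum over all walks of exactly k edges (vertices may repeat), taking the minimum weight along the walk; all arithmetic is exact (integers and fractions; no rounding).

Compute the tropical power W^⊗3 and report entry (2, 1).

W^⊗2:
  [42, 51, 56, 35, 71, 16]
  [42, 56, 51, 42, 56, 16]
  [42, 51, 56, 31, 75, 16]
  [33, 33, 25, 33, 33, 16]
  [31, 39, 29, 16, 39, 16]
  [42, 72, 56, 67, 75, 72]
W^⊗3:
  [42, 56, 51, 42, 56, 16]
  [42, 51, 56, 42, 56, 16]
  [42, 56, 51, 42, 56, 16]
  [33, 33, 33, 33, 33, 16]
  [39, 39, 39, 31, 39, 16]
  [42, 72, 56, 67, 72, 72]
Key observation: the optimum is the walk 2->1->2->1, with weight 42 min 71 min 42 = 42.
Optimal value attained by: walk 2->1->2->1.
Answer: (W^⊗3)[2][1] = 42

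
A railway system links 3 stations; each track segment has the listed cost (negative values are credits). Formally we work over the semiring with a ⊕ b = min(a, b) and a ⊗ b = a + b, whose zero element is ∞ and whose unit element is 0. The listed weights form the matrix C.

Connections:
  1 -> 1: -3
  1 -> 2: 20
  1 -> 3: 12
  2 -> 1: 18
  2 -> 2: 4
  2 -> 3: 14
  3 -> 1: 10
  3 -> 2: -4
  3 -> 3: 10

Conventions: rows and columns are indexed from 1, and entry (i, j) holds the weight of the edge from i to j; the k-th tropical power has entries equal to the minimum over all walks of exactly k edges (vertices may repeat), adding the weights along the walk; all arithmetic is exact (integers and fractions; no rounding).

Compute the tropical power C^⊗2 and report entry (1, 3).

C^⊗2:
  [-6, 8, 9]
  [15, 8, 18]
  [7, 0, 10]
Key observation: the optimum is the walk 1->1->3, with weight (-3) + 12 = 9.
Optimal value attained by: walk 1->1->3.
Answer: (C^⊗2)[1][3] = 9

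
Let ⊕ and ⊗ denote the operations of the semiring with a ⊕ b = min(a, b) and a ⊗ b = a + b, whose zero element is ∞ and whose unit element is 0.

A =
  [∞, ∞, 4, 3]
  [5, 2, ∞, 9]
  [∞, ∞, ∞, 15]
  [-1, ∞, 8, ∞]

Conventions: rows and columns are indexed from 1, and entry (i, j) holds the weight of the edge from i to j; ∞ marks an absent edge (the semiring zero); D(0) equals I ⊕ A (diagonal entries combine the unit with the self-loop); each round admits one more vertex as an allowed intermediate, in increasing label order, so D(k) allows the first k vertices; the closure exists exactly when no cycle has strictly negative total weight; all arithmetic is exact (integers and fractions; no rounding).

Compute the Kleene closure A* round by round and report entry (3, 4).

D(0):
  [0, ∞, 4, 3]
  [5, 0, ∞, 9]
  [∞, ∞, 0, 15]
  [-1, ∞, 8, 0]
D(1):
  [0, ∞, 4, 3]
  [5, 0, 9, 8]
  [∞, ∞, 0, 15]
  [-1, ∞, 3, 0]
D(2):
  [0, ∞, 4, 3]
  [5, 0, 9, 8]
  [∞, ∞, 0, 15]
  [-1, ∞, 3, 0]
D(3):
  [0, ∞, 4, 3]
  [5, 0, 9, 8]
  [∞, ∞, 0, 15]
  [-1, ∞, 3, 0]
D(4):
  [0, ∞, 4, 3]
  [5, 0, 9, 8]
  [14, ∞, 0, 15]
  [-1, ∞, 3, 0]
Answer: A*[3][4] = 15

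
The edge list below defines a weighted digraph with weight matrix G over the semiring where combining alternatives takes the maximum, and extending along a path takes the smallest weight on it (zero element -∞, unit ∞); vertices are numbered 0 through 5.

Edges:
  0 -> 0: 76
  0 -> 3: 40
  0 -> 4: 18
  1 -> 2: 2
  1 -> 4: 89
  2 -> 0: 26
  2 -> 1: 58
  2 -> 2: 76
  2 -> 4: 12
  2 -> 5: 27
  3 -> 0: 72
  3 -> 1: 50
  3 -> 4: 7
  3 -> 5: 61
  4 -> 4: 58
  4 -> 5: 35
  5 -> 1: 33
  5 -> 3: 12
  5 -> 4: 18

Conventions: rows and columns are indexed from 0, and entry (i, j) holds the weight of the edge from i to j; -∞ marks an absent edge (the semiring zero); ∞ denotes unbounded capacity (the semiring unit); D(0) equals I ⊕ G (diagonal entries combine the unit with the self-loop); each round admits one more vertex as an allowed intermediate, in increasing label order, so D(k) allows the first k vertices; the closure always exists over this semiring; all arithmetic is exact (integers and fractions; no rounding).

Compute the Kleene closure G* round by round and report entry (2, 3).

D(0):
  [∞, -∞, -∞, 40, 18, -∞]
  [-∞, ∞, 2, -∞, 89, -∞]
  [26, 58, ∞, -∞, 12, 27]
  [72, 50, -∞, ∞, 7, 61]
  [-∞, -∞, -∞, -∞, ∞, 35]
  [-∞, 33, -∞, 12, 18, ∞]
D(1):
  [∞, -∞, -∞, 40, 18, -∞]
  [-∞, ∞, 2, -∞, 89, -∞]
  [26, 58, ∞, 26, 18, 27]
  [72, 50, -∞, ∞, 18, 61]
  [-∞, -∞, -∞, -∞, ∞, 35]
  [-∞, 33, -∞, 12, 18, ∞]
D(2):
  [∞, -∞, -∞, 40, 18, -∞]
  [-∞, ∞, 2, -∞, 89, -∞]
  [26, 58, ∞, 26, 58, 27]
  [72, 50, 2, ∞, 50, 61]
  [-∞, -∞, -∞, -∞, ∞, 35]
  [-∞, 33, 2, 12, 33, ∞]
D(3):
  [∞, -∞, -∞, 40, 18, -∞]
  [2, ∞, 2, 2, 89, 2]
  [26, 58, ∞, 26, 58, 27]
  [72, 50, 2, ∞, 50, 61]
  [-∞, -∞, -∞, -∞, ∞, 35]
  [2, 33, 2, 12, 33, ∞]
D(4):
  [∞, 40, 2, 40, 40, 40]
  [2, ∞, 2, 2, 89, 2]
  [26, 58, ∞, 26, 58, 27]
  [72, 50, 2, ∞, 50, 61]
  [-∞, -∞, -∞, -∞, ∞, 35]
  [12, 33, 2, 12, 33, ∞]
D(5):
  [∞, 40, 2, 40, 40, 40]
  [2, ∞, 2, 2, 89, 35]
  [26, 58, ∞, 26, 58, 35]
  [72, 50, 2, ∞, 50, 61]
  [-∞, -∞, -∞, -∞, ∞, 35]
  [12, 33, 2, 12, 33, ∞]
D(6):
  [∞, 40, 2, 40, 40, 40]
  [12, ∞, 2, 12, 89, 35]
  [26, 58, ∞, 26, 58, 35]
  [72, 50, 2, ∞, 50, 61]
  [12, 33, 2, 12, ∞, 35]
  [12, 33, 2, 12, 33, ∞]
Answer: G*[2][3] = 26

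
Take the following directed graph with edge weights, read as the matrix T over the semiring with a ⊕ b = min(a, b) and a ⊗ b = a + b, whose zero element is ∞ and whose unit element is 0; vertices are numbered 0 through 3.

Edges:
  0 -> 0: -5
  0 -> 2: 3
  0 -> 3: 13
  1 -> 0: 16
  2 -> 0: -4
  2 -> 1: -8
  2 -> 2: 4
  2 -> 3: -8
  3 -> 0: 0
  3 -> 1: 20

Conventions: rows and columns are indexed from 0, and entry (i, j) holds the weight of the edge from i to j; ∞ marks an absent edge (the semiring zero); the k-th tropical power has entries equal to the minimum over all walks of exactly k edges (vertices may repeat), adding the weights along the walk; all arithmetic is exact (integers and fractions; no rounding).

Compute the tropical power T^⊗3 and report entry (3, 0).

T^⊗2:
  [-10, -5, -2, -5]
  [11, ∞, 19, 29]
  [-9, -4, -1, -4]
  [-5, ∞, 3, 13]
T^⊗3:
  [-15, -10, -7, -10]
  [6, 11, 14, 11]
  [-14, -9, -6, -9]
  [-10, -5, -2, -5]
Key observation: the optimum is the walk 3->0->0->0, with weight 0 + (-5) + (-5) = -10.
Optimal value attained by: walk 3->0->0->0.
Answer: (T^⊗3)[3][0] = -10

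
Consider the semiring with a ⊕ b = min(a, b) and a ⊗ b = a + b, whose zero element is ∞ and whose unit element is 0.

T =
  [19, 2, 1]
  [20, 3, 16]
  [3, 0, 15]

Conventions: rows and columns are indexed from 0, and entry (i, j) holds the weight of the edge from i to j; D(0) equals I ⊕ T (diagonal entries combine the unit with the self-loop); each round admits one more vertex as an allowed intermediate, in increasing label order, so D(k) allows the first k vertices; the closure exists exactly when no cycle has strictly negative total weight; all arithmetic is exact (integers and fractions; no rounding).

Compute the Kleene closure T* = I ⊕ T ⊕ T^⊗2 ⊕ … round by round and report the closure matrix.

D(0):
  [0, 2, 1]
  [20, 0, 16]
  [3, 0, 0]
D(1):
  [0, 2, 1]
  [20, 0, 16]
  [3, 0, 0]
D(2):
  [0, 2, 1]
  [20, 0, 16]
  [3, 0, 0]
D(3):
  [0, 1, 1]
  [19, 0, 16]
  [3, 0, 0]
Answer: T* = [[0, 1, 1], [19, 0, 16], [3, 0, 0]]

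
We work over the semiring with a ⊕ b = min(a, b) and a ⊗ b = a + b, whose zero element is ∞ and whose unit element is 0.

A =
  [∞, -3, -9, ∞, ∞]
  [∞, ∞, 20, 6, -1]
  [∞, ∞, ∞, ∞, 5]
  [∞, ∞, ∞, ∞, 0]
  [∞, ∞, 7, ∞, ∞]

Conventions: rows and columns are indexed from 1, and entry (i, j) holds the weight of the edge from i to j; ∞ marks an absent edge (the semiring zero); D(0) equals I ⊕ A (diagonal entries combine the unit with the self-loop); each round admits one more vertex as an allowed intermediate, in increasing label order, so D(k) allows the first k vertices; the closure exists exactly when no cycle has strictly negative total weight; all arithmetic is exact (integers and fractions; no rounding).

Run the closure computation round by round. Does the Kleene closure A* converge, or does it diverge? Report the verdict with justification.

D(0):
  [0, -3, -9, ∞, ∞]
  [∞, 0, 20, 6, -1]
  [∞, ∞, 0, ∞, 5]
  [∞, ∞, ∞, 0, 0]
  [∞, ∞, 7, ∞, 0]
D(1):
  [0, -3, -9, ∞, ∞]
  [∞, 0, 20, 6, -1]
  [∞, ∞, 0, ∞, 5]
  [∞, ∞, ∞, 0, 0]
  [∞, ∞, 7, ∞, 0]
D(2):
  [0, -3, -9, 3, -4]
  [∞, 0, 20, 6, -1]
  [∞, ∞, 0, ∞, 5]
  [∞, ∞, ∞, 0, 0]
  [∞, ∞, 7, ∞, 0]
D(3):
  [0, -3, -9, 3, -4]
  [∞, 0, 20, 6, -1]
  [∞, ∞, 0, ∞, 5]
  [∞, ∞, ∞, 0, 0]
  [∞, ∞, 7, ∞, 0]
D(4):
  [0, -3, -9, 3, -4]
  [∞, 0, 20, 6, -1]
  [∞, ∞, 0, ∞, 5]
  [∞, ∞, ∞, 0, 0]
  [∞, ∞, 7, ∞, 0]
D(5):
  [0, -3, -9, 3, -4]
  [∞, 0, 6, 6, -1]
  [∞, ∞, 0, ∞, 5]
  [∞, ∞, 7, 0, 0]
  [∞, ∞, 7, ∞, 0]
Key observation: every diagonal entry stays at the unit through all rounds, so no improving cycle exists.
Answer: CONVERGES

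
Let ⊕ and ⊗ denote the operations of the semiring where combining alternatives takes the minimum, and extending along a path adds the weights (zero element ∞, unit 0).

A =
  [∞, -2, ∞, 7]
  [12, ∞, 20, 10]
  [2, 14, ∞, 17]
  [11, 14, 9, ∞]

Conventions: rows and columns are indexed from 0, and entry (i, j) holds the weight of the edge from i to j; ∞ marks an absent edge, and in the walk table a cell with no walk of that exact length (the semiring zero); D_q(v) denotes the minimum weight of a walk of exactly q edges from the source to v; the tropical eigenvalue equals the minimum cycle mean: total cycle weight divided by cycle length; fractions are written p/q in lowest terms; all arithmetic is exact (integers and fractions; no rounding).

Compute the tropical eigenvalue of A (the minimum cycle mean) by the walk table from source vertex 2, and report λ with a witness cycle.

q=0: [∞, ∞, 0, ∞]
q=1: [2, 14, ∞, 17]
q=2: [26, 0, 26, 9]
q=3: [12, 23, 18, 10]
q=4: [20, 10, 19, 19]
Optimal cycle mean attained by: cycle 0->1->3->2->0, total (-2) + 10 + 9 + 2, length 4.
Answer: λ = 19/4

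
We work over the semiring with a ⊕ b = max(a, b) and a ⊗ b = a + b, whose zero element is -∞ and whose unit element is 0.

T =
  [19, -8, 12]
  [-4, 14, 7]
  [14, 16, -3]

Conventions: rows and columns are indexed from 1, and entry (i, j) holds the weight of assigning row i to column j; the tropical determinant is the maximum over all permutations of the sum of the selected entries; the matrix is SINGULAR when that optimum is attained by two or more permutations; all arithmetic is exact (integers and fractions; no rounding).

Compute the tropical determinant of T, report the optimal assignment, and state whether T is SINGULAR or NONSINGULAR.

σ = (1, 2, 3): 19 + 14 + (-3) = 30
σ = (1, 3, 2): 19 + 7 + 16 = 42
σ = (2, 1, 3): (-8) + (-4) + (-3) = -15
σ = (2, 3, 1): (-8) + 7 + 14 = 13
σ = (3, 1, 2): 12 + (-4) + 16 = 24
σ = (3, 2, 1): 12 + 14 + 14 = 40
Optimal value attained by: σ = (1, 3, 2).
Answer: det⊕(T) = 42; verdict: NONSINGULAR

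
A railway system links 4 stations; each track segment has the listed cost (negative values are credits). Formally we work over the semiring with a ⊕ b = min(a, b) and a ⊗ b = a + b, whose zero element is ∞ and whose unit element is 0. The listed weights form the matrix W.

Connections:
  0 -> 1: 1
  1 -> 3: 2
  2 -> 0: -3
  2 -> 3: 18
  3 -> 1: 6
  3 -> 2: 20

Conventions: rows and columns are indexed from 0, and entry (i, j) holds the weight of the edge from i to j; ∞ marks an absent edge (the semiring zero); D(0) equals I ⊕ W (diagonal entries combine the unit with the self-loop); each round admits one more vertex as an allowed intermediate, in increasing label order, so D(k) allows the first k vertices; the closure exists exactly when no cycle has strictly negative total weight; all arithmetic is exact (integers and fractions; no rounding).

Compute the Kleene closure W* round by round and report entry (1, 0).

D(0):
  [0, 1, ∞, ∞]
  [∞, 0, ∞, 2]
  [-3, ∞, 0, 18]
  [∞, 6, 20, 0]
D(1):
  [0, 1, ∞, ∞]
  [∞, 0, ∞, 2]
  [-3, -2, 0, 18]
  [∞, 6, 20, 0]
D(2):
  [0, 1, ∞, 3]
  [∞, 0, ∞, 2]
  [-3, -2, 0, 0]
  [∞, 6, 20, 0]
D(3):
  [0, 1, ∞, 3]
  [∞, 0, ∞, 2]
  [-3, -2, 0, 0]
  [17, 6, 20, 0]
D(4):
  [0, 1, 23, 3]
  [19, 0, 22, 2]
  [-3, -2, 0, 0]
  [17, 6, 20, 0]
Answer: W*[1][0] = 19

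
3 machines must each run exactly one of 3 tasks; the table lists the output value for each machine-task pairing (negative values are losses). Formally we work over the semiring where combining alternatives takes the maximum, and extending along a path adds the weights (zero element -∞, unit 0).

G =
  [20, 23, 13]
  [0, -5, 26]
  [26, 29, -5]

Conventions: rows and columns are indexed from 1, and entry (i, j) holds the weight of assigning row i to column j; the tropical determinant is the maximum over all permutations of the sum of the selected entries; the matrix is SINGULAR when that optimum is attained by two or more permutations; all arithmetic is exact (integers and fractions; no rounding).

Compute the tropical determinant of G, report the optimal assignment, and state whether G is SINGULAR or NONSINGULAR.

σ = (1, 2, 3): 20 + (-5) + (-5) = 10
σ = (1, 3, 2): 20 + 26 + 29 = 75
σ = (2, 1, 3): 23 + 0 + (-5) = 18
σ = (2, 3, 1): 23 + 26 + 26 = 75
σ = (3, 1, 2): 13 + 0 + 29 = 42
σ = (3, 2, 1): 13 + (-5) + 26 = 34
Optimal value attained by: σ = (1, 3, 2).
Answer: det⊕(G) = 75; verdict: SINGULAR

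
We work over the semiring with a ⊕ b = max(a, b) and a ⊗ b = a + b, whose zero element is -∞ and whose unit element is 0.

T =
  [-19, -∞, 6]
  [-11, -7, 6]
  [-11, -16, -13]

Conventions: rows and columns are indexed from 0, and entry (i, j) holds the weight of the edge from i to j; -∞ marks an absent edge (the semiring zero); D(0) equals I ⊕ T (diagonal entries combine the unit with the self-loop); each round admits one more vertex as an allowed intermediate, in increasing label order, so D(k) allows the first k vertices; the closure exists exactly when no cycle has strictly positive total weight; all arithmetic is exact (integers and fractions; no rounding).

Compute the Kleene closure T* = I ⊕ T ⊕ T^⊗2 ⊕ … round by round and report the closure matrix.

D(0):
  [0, -∞, 6]
  [-11, 0, 6]
  [-11, -16, 0]
D(1):
  [0, -∞, 6]
  [-11, 0, 6]
  [-11, -16, 0]
D(2):
  [0, -∞, 6]
  [-11, 0, 6]
  [-11, -16, 0]
D(3):
  [0, -10, 6]
  [-5, 0, 6]
  [-11, -16, 0]
Answer: T* = [[0, -10, 6], [-5, 0, 6], [-11, -16, 0]]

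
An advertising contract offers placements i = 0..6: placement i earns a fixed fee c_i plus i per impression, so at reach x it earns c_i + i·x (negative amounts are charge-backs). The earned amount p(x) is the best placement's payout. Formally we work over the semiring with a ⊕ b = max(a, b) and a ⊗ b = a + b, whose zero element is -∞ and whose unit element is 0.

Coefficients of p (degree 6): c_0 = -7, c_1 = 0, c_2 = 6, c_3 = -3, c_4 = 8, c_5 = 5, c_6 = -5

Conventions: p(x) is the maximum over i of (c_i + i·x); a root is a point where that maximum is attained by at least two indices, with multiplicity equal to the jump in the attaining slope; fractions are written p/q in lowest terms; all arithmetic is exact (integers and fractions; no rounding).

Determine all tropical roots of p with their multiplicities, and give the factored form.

hull edge (i=0, c=-7) to (i=1, c=0): slope 7, span 1
hull edge (i=1, c=0) to (i=2, c=6): slope 6, span 1
hull edge (i=2, c=6) to (i=4, c=8): slope 1, span 2
hull edge (i=4, c=8) to (i=5, c=5): slope -3, span 1
hull edge (i=5, c=5) to (i=6, c=-5): slope -10, span 1
Factored form: p(x) = -5 ⊗ (x ⊕ (-7)) ⊗ (x ⊕ (-6)) ⊗ (x ⊕ (-1)) ⊗ (x ⊕ (-1)) ⊗ (x ⊕ 3) ⊗ (x ⊕ 10)
Answer: roots = -7 (mult 1), -6 (mult 1), -1 (mult 2), 3 (mult 1), 10 (mult 1)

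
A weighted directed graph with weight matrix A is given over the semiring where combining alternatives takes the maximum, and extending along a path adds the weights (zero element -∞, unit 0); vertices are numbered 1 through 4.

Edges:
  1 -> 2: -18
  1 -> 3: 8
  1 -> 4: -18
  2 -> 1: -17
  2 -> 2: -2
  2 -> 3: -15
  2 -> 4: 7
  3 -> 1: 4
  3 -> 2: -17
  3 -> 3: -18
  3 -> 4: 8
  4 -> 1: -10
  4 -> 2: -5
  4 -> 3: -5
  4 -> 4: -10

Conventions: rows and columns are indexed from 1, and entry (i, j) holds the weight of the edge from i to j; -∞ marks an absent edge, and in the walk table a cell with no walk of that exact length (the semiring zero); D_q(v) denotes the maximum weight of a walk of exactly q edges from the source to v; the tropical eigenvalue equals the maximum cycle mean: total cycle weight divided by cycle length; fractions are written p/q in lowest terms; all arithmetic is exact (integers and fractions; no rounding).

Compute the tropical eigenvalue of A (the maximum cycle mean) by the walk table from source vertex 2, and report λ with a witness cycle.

q=0: [-∞, 0, -∞, -∞]
q=1: [-17, -2, -15, 7]
q=2: [-3, 2, 2, 5]
q=3: [6, 0, 5, 10]
q=4: [9, 5, 14, 13]
Optimal cycle mean attained by: cycle 1->3->1, total 8 + 4, length 2.
Answer: λ = 6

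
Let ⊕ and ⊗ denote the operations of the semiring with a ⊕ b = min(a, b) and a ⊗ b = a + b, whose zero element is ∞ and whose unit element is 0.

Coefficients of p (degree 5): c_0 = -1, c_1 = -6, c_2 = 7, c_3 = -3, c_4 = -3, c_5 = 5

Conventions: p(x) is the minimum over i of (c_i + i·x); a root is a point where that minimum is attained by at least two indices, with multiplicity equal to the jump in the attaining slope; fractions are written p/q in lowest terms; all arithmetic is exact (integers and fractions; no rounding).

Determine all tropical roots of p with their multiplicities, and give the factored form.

hull edge (i=0, c=-1) to (i=1, c=-6): slope -5, span 1
hull edge (i=1, c=-6) to (i=4, c=-3): slope 1, span 3
hull edge (i=4, c=-3) to (i=5, c=5): slope 8, span 1
Factored form: p(x) = 5 ⊗ (x ⊕ (-8)) ⊗ (x ⊕ (-1)) ⊗ (x ⊕ (-1)) ⊗ (x ⊕ (-1)) ⊗ (x ⊕ 5)
Answer: roots = -8 (mult 1), -1 (mult 3), 5 (mult 1)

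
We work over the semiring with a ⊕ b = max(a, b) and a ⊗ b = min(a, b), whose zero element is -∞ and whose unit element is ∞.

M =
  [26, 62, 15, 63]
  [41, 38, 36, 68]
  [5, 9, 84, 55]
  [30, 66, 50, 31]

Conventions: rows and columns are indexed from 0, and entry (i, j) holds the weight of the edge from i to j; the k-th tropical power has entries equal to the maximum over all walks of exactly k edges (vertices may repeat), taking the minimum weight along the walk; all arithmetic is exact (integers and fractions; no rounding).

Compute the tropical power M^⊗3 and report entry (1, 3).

M^⊗2:
  [41, 63, 50, 62]
  [38, 66, 50, 41]
  [30, 55, 84, 55]
  [41, 38, 50, 66]
M^⊗3:
  [41, 62, 50, 63]
  [41, 41, 50, 66]
  [41, 55, 84, 55]
  [38, 66, 50, 50]
Key observation: the optimum is the walk 1->3->1->3, with weight 68 min 66 min 68 = 66.
Optimal value attained by: walk 1->3->1->3.
Answer: (M^⊗3)[1][3] = 66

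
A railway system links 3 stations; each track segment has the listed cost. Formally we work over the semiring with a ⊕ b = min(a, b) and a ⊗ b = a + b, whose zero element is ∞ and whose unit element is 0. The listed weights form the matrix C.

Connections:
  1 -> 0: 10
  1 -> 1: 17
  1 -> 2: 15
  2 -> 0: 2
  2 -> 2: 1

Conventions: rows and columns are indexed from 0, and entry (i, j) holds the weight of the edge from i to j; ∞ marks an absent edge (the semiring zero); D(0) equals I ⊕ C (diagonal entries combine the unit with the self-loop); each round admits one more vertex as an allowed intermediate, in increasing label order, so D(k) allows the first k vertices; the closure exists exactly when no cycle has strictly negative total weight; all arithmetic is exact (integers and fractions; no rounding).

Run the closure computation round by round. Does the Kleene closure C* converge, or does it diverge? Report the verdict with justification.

D(0):
  [0, ∞, ∞]
  [10, 0, 15]
  [2, ∞, 0]
D(1):
  [0, ∞, ∞]
  [10, 0, 15]
  [2, ∞, 0]
D(2):
  [0, ∞, ∞]
  [10, 0, 15]
  [2, ∞, 0]
D(3):
  [0, ∞, ∞]
  [10, 0, 15]
  [2, ∞, 0]
Key observation: every diagonal entry stays at the unit through all rounds, so no improving cycle exists.
Answer: CONVERGES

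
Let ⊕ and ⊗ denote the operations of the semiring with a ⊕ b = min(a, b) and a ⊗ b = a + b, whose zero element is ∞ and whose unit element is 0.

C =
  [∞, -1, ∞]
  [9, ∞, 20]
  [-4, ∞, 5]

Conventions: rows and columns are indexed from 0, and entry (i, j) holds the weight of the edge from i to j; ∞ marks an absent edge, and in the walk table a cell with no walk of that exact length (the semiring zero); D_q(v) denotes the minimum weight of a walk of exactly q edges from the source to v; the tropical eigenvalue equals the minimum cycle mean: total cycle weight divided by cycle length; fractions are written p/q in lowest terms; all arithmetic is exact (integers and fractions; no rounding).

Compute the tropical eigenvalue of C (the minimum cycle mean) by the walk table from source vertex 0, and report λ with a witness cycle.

q=0: [0, ∞, ∞]
q=1: [∞, -1, ∞]
q=2: [8, ∞, 19]
q=3: [15, 7, 24]
Optimal cycle mean attained by: cycle 0->1->0, total (-1) + 9, length 2.
Answer: λ = 4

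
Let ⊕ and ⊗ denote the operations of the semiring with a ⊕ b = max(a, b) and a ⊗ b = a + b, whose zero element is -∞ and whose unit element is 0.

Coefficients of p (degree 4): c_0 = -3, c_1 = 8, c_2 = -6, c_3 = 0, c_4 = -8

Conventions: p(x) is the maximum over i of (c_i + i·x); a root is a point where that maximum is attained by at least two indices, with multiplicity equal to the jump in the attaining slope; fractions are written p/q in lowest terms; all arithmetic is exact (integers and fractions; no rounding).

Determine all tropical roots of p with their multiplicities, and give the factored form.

hull edge (i=0, c=-3) to (i=1, c=8): slope 11, span 1
hull edge (i=1, c=8) to (i=3, c=0): slope -4, span 2
hull edge (i=3, c=0) to (i=4, c=-8): slope -8, span 1
Factored form: p(x) = -8 ⊗ (x ⊕ (-11)) ⊗ (x ⊕ 4) ⊗ (x ⊕ 4) ⊗ (x ⊕ 8)
Answer: roots = -11 (mult 1), 4 (mult 2), 8 (mult 1)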